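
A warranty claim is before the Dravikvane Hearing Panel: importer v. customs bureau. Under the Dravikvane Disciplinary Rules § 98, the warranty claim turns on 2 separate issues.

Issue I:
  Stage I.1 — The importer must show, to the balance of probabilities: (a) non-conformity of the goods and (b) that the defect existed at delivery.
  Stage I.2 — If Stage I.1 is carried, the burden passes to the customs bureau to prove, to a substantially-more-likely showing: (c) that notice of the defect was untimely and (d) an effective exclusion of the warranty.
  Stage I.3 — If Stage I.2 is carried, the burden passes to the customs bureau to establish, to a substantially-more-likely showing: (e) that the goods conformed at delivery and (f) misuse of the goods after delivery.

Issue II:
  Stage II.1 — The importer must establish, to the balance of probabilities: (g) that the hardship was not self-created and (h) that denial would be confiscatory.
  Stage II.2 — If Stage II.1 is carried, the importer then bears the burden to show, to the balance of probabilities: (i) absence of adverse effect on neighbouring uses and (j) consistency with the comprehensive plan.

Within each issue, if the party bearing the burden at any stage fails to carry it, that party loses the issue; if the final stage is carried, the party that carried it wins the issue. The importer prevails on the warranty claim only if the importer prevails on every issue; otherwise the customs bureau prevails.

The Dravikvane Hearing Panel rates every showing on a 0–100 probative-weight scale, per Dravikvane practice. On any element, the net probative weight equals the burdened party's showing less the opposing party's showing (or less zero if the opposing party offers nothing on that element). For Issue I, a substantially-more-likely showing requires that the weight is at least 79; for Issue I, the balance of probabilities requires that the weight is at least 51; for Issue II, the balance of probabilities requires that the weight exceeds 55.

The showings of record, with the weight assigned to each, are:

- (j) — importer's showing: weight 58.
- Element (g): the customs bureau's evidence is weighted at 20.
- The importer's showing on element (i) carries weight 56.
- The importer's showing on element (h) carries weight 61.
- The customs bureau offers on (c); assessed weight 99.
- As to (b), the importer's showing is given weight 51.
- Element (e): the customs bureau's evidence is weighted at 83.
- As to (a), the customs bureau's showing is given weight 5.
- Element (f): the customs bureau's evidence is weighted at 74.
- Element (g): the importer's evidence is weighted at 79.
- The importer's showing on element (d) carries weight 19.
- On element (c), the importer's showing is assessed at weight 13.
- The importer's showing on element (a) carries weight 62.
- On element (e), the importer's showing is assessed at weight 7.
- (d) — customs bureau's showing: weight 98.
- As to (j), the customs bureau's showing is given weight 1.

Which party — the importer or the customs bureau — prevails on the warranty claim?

importer

— Issue I —
Stage I.1 (importer, the balance of probabilities, weight is at least 51): (a) net 62−5=57 ≥ 51 — meets; (b) 51 ≥ 51 — meets.
  Stage I.1 carried; the burden shifts to the customs bureau.
Stage I.2 (customs bureau, a substantially-more-likely showing, weight is at least 79): (c) net 99−13=86 ≥ 79 — meets; (d) net 98−19=79 ≥ 79 — meets.
  All elements met. The customs bureau retains the burden for Stage I.3.
Stage I.3 (customs bureau, a substantially-more-likely showing, weight is at least 79): (e) net 83−7=76 < 79 — fails; (f) 74 < 79 — fails.
  Stage I.3 not carried; the customs bureau fails its burden.
So the importer prevails on this issue.
— Issue II —
At Stage II.1 the importer must meet the balance of probabilities (weight exceeds 55): on (g) the weight is 79 less the opposing 20 gives net 59, > 55, so (g) meets the standard; on (h) the weight is 61, which does exceed 55, so (h) meets the standard.
  All elements met. The importer retains the burden for Stage II.2.
At Stage II.2 the importer must meet the balance of probabilities (weight exceeds 55): on (i) the weight is 56, which does exceed 55, so (i) meets the standard; on (j) the weight is 58 less the opposing 1 gives net 57, which does exceed 55, so (j) meets the standard.
  Stage II.2 carried; the final stage is satisfied.
All stages carried — the importer prevails on this issue.
Per-issue: Issue I → importer; Issue II → importer. The importer must prevail on every issue; overall, the importer prevails.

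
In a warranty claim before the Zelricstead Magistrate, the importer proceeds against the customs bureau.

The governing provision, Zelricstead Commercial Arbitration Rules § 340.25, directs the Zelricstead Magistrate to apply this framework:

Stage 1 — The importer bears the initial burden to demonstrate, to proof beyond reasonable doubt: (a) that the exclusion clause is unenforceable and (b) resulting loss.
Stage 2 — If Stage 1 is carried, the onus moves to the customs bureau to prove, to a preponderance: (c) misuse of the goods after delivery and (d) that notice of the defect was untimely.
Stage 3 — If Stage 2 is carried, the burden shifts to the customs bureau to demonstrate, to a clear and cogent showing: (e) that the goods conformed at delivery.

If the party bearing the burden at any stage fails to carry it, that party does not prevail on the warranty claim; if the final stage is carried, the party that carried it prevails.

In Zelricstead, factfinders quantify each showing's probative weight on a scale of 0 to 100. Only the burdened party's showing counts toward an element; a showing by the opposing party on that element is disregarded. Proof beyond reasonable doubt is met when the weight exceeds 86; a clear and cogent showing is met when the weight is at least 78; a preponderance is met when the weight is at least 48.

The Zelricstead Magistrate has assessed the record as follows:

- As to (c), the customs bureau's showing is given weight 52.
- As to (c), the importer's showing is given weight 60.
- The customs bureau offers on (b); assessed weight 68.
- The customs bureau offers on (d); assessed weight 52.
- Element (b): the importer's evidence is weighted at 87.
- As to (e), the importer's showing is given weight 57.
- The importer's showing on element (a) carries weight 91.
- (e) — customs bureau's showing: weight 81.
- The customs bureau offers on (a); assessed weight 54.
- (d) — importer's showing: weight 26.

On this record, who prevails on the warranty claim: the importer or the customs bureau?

customs bureau

At Stage 1 the importer must meet proof beyond reasonable doubt (weight exceeds 86): on (a) the weight is 91 (the customs bureau's 54 is given no effect), > 86, so (a) meets the standard; on (b) the weight is 87 (the customs bureau's 68 is given no effect), > 86, so (b) meets the standard.
  The importer carries Stage 1; the customs bureau now bears the burden.
At Stage 2 the customs bureau must meet a preponderance (weight is at least 48): on (c) the weight is 52 (the importer's 60 is given no effect), ≥ 48, so (c) meets the standard; on (d) the weight is 52 (the importer's 26 is given no effect), ≥ 48, so (d) meets the standard.
  All elements met. The customs bureau retains the burden for Stage 3.
At Stage 3 the customs bureau must meet a clear and cogent showing (weight is at least 78): on (e) the weight is 81 (the importer's 57 is given no effect), which does reach 78, so (e) meets the standard.
  Stage 3 carried; the final stage is satisfied.
Every stage carried; the customs bureau prevails.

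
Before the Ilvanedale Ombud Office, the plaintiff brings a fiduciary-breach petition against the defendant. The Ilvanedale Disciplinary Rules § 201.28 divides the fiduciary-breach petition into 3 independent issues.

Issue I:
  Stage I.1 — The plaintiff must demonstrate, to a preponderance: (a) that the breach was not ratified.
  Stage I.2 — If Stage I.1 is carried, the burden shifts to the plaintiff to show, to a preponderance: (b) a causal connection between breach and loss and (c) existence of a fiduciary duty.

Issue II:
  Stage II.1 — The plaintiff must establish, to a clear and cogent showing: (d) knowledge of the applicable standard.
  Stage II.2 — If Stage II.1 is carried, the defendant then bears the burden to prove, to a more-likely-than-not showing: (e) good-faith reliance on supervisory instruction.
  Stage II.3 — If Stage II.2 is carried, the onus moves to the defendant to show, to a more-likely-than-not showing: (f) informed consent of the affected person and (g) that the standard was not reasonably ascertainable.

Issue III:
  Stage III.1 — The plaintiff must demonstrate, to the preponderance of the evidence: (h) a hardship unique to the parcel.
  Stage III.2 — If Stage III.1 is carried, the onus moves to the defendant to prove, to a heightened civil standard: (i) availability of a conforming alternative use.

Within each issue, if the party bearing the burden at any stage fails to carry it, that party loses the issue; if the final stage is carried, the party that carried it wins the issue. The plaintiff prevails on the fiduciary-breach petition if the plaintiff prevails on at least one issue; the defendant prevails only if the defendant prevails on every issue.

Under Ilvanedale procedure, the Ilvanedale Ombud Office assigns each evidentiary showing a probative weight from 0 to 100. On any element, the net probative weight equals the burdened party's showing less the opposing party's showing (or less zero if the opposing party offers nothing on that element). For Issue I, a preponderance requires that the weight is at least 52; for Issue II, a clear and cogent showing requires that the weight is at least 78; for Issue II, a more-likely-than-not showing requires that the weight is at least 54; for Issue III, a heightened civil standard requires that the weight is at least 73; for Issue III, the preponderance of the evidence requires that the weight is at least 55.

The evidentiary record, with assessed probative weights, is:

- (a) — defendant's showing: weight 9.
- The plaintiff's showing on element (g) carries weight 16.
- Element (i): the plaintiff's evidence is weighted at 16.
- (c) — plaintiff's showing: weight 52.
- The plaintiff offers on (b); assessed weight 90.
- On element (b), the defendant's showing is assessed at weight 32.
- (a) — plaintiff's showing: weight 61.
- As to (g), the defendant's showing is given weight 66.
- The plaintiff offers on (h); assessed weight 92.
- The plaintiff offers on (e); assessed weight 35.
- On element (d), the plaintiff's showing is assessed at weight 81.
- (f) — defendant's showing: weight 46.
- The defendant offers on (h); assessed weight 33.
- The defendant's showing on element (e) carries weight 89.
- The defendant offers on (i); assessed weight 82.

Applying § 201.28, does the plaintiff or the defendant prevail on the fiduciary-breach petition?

— Issue I —
Stage I.1 — burden on plaintiff; standard: a preponderance (weight is at least 52).
    (a): 61 − 9 = 52 ≥ 52 [met]
  Stage I.1 is satisfied; the plaintiff continues to bear the burden.
Stage I.2 — burden on plaintiff; standard: a preponderance (weight is at least 52).
    (b): 90 − 32 = 58 ≥ 52 [met]
    (c): 52 ≥ 52 [met]
  Stage I.2 carried; the final stage is satisfied.
With every stage satisfied, the plaintiff prevails on this issue.
— Issue II —
At Stage II.1 the plaintiff must meet a clear and cogent showing (weight is at least 78): on (d) the weight is 81, which does reach 78, so (d) meets the standard.
  Stage II.1 is satisfied; the onus moves to the defendant.
At Stage II.2 the defendant must meet a more-likely-than-not showing (weight is at least 54): on (e) the weight is 89 less the opposing 35 gives net 54, ≥ 54, so (e) meets the standard.
  All elements met. The defendant retains the burden for Stage II.3.
At Stage II.3 the defendant must meet a more-likely-than-not showing (weight is at least 54): on (f) the weight is 46, < 54, so (f) does not meet the standard; on (g) the weight is 66 less the opposing 16 gives net 50, < 54, so (g) does not meet the standard.
  Not every element is met, so the defendant fails to carry Stage II.3.
The analysis ends at Stage II.3; the plaintiff prevails on this issue.
— Issue III —
At Stage III.1 the plaintiff must meet the preponderance of the evidence (weight is at least 55): on (h) the weight is 92 less the opposing 33 gives net 59, which does reach 55, so (h) meets the standard.
  All elements met. The burden passes to the defendant.
At Stage III.2 the defendant must meet a heightened civil standard (weight is at least 73): on (i) the weight is 82 less the opposing 16 gives net 66, < 73, so (i) does not meet the standard.
  The defendant does not carry Stage III.2.
So the plaintiff prevails on this issue.
Per-issue: Issue I → plaintiff; Issue II → plaintiff; Issue III → plaintiff. The plaintiff must prevail on at least one issue; overall, the plaintiff prevails.

plaintiff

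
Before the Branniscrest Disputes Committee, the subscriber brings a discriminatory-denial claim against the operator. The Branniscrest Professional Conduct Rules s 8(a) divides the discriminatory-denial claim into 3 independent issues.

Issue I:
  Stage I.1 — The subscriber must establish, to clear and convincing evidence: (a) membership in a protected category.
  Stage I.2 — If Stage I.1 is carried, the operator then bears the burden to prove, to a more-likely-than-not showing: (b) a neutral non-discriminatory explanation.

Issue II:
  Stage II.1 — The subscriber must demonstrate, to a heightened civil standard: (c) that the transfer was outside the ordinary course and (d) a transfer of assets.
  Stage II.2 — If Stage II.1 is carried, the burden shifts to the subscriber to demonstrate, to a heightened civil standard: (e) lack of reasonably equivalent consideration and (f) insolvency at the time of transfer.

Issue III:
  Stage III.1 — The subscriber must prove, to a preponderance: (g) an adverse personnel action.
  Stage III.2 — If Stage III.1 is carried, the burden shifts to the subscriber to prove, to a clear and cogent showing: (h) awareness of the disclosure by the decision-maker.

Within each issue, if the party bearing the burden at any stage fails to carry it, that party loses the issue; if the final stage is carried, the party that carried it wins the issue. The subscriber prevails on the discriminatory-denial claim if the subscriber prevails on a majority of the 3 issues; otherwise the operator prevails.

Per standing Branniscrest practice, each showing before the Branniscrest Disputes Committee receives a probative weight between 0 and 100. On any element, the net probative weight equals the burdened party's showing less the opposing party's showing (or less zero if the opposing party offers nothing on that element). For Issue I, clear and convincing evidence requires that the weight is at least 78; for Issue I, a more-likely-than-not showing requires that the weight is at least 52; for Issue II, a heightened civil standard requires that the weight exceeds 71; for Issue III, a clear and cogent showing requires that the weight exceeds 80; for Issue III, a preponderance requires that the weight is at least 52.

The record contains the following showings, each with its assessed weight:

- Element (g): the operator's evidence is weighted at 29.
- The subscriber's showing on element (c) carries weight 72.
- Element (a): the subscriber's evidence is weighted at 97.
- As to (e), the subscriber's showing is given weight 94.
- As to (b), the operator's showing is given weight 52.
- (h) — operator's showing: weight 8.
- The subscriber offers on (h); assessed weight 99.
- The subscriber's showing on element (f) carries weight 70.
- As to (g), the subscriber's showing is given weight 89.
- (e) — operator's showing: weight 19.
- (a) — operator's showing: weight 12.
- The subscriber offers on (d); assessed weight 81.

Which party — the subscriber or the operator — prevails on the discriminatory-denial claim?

— Issue I —
Stage I.1 (subscriber, clear and convincing evidence, weight is at least 78): (a) net 97−12=85 ≥ 78 — meets.
  Stage I.1 is satisfied; the onus moves to the operator.
Stage I.2 (operator, a more-likely-than-not showing, weight is at least 52): (b) 52 ≥ 52 — meets.
  The operator carries the last stage.
All stages carried — the operator prevails on this issue.
— Issue II —
Stage II.1 (subscriber, a heightened civil standard, weight exceeds 71): (c) 72 > 71 — meets; (d) 81 > 71 — meets.
  Stage II.1 is satisfied; the subscriber continues to bear the burden.
Stage II.2 (subscriber, a heightened civil standard, weight exceeds 71): (e) net 94−19=75 > 71 — meets; (f) 70 ≤ 71 — fails.
  The subscriber does not carry Stage II.2.
The operator prevails on this issue.
— Issue III —
At Stage III.1 the subscriber must meet a preponderance (weight is at least 52): on (g) the weight is 89 less the opposing 29 gives net 60, ≥ 52, so (g) meets the standard.
  Stage III.1 is satisfied; the subscriber continues to bear the burden.
At Stage III.2 the subscriber must meet a clear and cogent showing (weight exceeds 80): on (h) the weight is 99 less the opposing 8 gives net 91, > 80, so (h) meets the standard.
  Stage III.2 carried; the final stage is satisfied.
With every stage satisfied, the subscriber prevails on this issue.
Per-issue: Issue I → operator; Issue II → operator; Issue III → subscriber. The subscriber must prevail on a majority of issues; overall, the operator prevails.

operator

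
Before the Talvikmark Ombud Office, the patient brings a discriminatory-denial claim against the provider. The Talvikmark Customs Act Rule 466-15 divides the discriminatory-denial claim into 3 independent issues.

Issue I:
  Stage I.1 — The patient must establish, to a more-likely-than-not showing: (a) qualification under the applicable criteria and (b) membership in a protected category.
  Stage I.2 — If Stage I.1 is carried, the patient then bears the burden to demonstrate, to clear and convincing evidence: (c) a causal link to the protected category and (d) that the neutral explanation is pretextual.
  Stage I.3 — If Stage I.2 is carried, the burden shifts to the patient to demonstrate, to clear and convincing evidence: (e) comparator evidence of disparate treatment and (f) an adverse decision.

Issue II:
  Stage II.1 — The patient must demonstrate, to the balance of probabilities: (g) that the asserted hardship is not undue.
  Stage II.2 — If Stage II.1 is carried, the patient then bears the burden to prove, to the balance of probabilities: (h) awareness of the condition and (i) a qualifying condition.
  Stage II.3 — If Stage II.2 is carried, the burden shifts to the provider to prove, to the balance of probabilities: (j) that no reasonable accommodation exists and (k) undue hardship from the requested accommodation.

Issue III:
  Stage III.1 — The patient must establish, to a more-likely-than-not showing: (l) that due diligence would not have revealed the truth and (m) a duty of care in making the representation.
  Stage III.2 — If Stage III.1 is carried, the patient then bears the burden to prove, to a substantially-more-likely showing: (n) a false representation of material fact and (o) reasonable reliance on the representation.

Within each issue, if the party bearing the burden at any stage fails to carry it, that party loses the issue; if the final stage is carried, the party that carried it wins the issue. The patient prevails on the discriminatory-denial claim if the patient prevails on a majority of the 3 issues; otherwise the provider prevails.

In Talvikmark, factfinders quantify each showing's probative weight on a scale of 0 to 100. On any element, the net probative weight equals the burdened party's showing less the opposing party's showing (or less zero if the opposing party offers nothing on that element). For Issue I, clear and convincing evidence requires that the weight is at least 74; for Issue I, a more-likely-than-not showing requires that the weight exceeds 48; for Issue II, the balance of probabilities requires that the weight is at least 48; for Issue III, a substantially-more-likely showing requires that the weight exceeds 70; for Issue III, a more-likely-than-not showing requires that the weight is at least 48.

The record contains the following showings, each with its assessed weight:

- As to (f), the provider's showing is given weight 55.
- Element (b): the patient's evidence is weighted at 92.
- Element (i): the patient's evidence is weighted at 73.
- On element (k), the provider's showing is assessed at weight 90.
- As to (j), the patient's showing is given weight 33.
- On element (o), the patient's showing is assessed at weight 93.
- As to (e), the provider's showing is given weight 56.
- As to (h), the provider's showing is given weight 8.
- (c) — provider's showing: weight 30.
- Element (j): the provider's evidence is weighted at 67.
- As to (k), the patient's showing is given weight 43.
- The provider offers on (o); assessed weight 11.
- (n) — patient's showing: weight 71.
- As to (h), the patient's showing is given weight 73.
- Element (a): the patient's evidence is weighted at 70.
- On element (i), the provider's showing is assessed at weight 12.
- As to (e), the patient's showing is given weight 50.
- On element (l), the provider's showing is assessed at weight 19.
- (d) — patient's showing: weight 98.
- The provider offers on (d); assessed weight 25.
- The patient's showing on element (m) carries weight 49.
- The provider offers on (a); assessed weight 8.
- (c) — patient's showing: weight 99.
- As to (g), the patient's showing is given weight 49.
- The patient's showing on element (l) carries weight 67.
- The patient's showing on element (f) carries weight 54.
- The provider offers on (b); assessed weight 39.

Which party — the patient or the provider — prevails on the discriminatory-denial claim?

— Issue I —
Stage I.1 (patient, a more-likely-than-not showing, weight exceeds 48): (a) net 70−8=62 > 48 — meets; (b) net 92−39=53 > 48 — meets.
  Stage I.1 is satisfied; the patient continues to bear the burden.
Stage I.2 (patient, clear and convincing evidence, weight is at least 74): (c) net 99−30=69 < 74 — fails; (d) net 98−25=73 < 74 — fails.
  The patient does not carry Stage I.2.
So the provider prevails on this issue.
— Issue II —
Stage II.1 — burden on patient; standard: the balance of probabilities (weight is at least 48).
    (g): 49 ≥ 48 [met]
  All elements met. The patient retains the burden for Stage II.2.
Stage II.2 — burden on patient; standard: the balance of probabilities (weight is at least 48).
    (h): 73 − 8 = 65 ≥ 48 [met]
    (i): 73 − 12 = 61 ≥ 48 [met]
  The patient carries Stage II.2; the provider now bears the burden.
Stage II.3 — burden on provider; standard: the balance of probabilities (weight is at least 48).
    (j): 67 − 33 = 34 < 48 [not met]
    (k): 90 − 43 = 47 < 48 [not met]
  The provider does not carry Stage II.3.
The patient prevails on this issue.
— Issue III —
Stage III.1 (patient, a more-likely-than-not showing, weight is at least 48): (l) net 67−19=48 ≥ 48 — meets; (m) 49 ≥ 48 — meets.
  All elements met. The patient retains the burden for Stage III.2.
Stage III.2 (patient, a substantially-more-likely showing, weight exceeds 70): (n) 71 > 70 — meets; (o) net 93−11=82 > 70 — meets.
  All elements met at the final stage.
All stages carried — the patient prevails on this issue.
Per-issue: Issue I → provider; Issue II → patient; Issue III → patient. The patient must prevail on a majority of issues; overall, the patient prevails.

patient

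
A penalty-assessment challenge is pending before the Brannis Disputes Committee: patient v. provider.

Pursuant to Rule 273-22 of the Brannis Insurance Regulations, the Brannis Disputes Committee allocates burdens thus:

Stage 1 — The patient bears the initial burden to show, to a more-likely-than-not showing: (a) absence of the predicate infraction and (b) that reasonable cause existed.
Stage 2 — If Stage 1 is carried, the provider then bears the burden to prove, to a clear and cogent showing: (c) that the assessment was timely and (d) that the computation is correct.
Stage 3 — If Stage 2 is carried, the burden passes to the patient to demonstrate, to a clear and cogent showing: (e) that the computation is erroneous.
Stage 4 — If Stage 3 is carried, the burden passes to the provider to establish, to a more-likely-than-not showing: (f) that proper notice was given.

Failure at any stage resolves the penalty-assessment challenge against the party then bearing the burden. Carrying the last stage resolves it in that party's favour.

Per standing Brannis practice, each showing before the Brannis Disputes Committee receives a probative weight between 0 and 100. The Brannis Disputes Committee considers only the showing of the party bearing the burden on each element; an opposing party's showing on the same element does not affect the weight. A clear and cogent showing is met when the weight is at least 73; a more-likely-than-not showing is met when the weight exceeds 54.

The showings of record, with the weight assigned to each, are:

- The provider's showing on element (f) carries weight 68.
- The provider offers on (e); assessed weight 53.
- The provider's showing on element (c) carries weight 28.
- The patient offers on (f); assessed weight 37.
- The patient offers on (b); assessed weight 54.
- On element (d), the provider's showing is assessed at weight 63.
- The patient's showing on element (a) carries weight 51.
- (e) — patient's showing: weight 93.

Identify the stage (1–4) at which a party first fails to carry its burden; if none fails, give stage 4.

Stage 1 (patient, a more-likely-than-not showing, weight exceeds 54): (a) 51 ≤ 54 — fails; (b) 54 ≤ 54 — fails.
  The patient does not carry Stage 1.
The provider prevails.

stage 1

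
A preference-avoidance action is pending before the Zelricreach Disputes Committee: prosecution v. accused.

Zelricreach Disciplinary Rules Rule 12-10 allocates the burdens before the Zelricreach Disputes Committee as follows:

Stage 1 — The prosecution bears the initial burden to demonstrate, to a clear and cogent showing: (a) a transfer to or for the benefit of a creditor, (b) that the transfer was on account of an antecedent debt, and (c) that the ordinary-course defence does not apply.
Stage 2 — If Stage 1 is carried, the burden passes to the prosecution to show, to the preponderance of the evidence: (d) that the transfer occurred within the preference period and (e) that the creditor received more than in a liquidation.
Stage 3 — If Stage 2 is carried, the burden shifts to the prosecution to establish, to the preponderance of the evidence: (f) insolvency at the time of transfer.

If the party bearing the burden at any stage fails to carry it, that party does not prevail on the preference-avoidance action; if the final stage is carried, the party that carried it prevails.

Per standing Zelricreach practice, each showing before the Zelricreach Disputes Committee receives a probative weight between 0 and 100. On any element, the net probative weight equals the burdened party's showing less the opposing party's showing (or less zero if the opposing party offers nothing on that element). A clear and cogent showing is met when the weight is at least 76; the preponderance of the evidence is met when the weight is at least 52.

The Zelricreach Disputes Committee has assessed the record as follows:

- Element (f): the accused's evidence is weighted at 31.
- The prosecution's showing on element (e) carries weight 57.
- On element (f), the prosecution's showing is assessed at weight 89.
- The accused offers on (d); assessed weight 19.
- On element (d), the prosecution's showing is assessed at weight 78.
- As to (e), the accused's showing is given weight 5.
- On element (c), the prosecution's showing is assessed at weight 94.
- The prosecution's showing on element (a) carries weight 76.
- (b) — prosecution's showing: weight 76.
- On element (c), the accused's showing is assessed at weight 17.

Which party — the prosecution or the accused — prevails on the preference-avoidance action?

Stage 1 (prosecution, a clear and cogent showing, weight is at least 76): (a) 76 ≥ 76 — meets; (b) 76 ≥ 76 — meets; (c) net 94−17=77 ≥ 76 — meets.
  Stage 1 carried; the burden remains with the prosecution.
Stage 2 (prosecution, the preponderance of the evidence, weight is at least 52): (d) net 78−19=59 ≥ 52 — meets; (e) net 57−5=52 ≥ 52 — meets.
  Stage 2 carried; the burden remains with the prosecution.
Stage 3 (prosecution, the preponderance of the evidence, weight is at least 52): (f) net 89−31=58 ≥ 52 — meets.
  All elements met at the final stage.
With every stage satisfied, the prosecution prevails.

prosecution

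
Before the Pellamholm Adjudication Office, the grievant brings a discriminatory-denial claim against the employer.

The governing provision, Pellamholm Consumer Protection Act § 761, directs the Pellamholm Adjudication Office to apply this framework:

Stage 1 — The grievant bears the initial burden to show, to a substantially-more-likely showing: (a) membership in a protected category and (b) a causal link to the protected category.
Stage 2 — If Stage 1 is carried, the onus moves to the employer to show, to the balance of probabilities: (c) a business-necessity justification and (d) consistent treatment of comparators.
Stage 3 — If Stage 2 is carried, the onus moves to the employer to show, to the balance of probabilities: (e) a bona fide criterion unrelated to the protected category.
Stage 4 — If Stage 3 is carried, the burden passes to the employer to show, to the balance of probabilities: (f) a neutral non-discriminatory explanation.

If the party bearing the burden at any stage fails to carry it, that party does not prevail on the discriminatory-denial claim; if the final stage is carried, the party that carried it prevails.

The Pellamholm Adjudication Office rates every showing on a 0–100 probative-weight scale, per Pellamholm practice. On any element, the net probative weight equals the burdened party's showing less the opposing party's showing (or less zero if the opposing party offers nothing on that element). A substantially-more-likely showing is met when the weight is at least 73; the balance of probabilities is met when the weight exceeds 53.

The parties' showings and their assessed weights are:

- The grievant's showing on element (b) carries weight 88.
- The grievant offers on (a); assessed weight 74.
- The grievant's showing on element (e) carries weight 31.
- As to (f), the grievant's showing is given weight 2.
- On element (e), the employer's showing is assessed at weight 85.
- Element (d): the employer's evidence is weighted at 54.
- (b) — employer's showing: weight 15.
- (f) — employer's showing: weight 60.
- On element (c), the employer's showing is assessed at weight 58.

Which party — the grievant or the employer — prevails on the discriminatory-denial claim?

employer

Stage 1 (grievant, a substantially-more-likely showing, weight is at least 73): (a) 74 ≥ 73 — meets; (b) net 88−15=73 ≥ 73 — meets.
  Stage 1 is satisfied; the onus moves to the employer.
Stage 2 (employer, the balance of probabilities, weight exceeds 53): (c) 58 > 53 — meets; (d) 54 > 53 — meets.
  All elements met. The employer retains the burden for Stage 3.
Stage 3 (employer, the balance of probabilities, weight exceeds 53): (e) net 85−31=54 > 53 — meets.
  Stage 3 is satisfied; the employer continues to bear the burden.
Stage 4 (employer, the balance of probabilities, weight exceeds 53): (f) net 60−2=58 > 53 — meets.
  The employer carries the last stage.
Every stage carried; the employer prevails.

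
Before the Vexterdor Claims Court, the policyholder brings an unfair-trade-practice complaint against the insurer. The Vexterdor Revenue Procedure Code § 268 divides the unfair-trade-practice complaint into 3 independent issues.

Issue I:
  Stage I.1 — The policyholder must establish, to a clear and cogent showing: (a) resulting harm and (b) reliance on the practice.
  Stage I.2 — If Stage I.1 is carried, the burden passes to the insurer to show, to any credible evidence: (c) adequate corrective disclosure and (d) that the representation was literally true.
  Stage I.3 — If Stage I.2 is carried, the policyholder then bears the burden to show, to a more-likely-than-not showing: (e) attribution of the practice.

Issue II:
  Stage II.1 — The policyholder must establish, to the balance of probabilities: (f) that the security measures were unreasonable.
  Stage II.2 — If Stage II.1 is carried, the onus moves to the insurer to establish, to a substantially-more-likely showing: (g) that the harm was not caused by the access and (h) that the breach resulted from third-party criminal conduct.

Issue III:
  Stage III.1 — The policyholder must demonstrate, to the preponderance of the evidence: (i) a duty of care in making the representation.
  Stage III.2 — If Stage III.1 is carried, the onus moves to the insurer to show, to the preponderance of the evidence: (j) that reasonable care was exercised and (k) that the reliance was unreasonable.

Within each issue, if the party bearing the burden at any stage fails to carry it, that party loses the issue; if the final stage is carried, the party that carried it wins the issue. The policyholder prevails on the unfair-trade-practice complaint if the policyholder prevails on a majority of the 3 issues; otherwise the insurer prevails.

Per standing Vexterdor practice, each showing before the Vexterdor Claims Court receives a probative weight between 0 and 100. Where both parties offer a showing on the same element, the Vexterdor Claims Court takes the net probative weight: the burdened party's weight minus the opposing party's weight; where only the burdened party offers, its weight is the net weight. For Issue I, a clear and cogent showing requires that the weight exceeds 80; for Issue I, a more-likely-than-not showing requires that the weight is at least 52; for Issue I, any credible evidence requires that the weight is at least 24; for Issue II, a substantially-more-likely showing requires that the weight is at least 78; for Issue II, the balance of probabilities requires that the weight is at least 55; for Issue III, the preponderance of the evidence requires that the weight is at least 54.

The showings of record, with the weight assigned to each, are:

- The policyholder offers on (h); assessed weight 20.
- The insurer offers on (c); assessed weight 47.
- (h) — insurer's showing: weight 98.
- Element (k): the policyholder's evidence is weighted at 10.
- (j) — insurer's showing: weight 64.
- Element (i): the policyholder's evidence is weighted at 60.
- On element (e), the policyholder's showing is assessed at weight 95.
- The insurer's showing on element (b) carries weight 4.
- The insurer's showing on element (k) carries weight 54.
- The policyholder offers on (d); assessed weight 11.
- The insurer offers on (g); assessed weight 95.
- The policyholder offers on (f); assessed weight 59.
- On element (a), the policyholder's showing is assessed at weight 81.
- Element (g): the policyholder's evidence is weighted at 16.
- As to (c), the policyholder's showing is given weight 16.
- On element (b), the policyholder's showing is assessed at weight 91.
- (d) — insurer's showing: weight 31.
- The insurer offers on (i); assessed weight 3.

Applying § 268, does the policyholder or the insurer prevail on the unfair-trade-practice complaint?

— Issue I —
Stage I.1 — burden on policyholder; standard: a clear and cogent showing (weight exceeds 80).
    (a): 81 > 80 [met]
    (b): 91 − 4 = 87 > 80 [met]
  Stage I.1 is satisfied; the onus moves to the insurer.
Stage I.2 — burden on insurer; standard: any credible evidence (weight is at least 24).
    (c): 47 − 16 = 31 ≥ 24 [met]
    (d): 31 − 11 = 20 < 24 [not met]
  Not every element is met, so the insurer fails to carry Stage I.2.
The policyholder prevails on this issue.
— Issue II —
At Stage II.1 the policyholder must meet the balance of probabilities (weight is at least 55): on (f) the weight is 59, which does reach 55, so (f) meets the standard.
  Stage II.1 carried; the burden shifts to the insurer.
At Stage II.2 the insurer must meet a substantially-more-likely showing (weight is at least 78): on (g) the weight is 95 less the opposing 16 gives net 79, ≥ 78, so (g) meets the standard; on (h) the weight is 98 less the opposing 20 gives net 78, ≥ 78, so (h) meets the standard.
  The insurer carries the last stage.
With every stage satisfied, the insurer prevails on this issue.
— Issue III —
Stage III.1 (policyholder, the preponderance of the evidence, weight is at least 54): (i) net 60−3=57 ≥ 54 — meets.
  Stage III.1 is satisfied; the onus moves to the insurer.
Stage III.2 (insurer, the preponderance of the evidence, weight is at least 54): (j) 64 ≥ 54 — meets; (k) net 54−10=44 < 54 — fails.
  The insurer does not carry Stage III.2.
The analysis ends at Stage III.2; the policyholder prevails on this issue.
Per-issue: Issue I → policyholder; Issue II → insurer; Issue III → policyholder. The policyholder must prevail on a majority of issues; overall, the policyholder prevails.

policyholder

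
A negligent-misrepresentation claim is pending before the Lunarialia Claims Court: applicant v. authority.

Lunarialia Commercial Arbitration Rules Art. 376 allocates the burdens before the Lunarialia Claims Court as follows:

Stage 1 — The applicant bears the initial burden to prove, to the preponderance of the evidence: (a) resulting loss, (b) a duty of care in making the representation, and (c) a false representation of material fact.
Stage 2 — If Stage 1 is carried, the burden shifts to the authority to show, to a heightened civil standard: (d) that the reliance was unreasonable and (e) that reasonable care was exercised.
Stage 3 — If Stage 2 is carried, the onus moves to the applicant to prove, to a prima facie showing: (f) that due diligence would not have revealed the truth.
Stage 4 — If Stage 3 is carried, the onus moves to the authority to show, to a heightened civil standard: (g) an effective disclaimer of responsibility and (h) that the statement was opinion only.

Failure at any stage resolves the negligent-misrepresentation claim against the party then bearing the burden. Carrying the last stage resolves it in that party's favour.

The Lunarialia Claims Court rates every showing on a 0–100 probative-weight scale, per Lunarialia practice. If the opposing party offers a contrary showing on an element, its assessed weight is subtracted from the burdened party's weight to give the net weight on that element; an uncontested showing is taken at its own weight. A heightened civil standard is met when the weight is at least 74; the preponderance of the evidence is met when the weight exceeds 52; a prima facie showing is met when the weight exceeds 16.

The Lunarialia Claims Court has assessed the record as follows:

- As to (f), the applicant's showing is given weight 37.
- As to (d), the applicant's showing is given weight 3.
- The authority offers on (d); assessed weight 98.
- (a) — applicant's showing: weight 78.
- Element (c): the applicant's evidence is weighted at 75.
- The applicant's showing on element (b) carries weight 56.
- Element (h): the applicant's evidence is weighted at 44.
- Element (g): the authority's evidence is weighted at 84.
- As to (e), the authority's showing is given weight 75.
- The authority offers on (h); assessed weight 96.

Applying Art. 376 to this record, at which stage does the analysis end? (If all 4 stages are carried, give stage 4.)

stage 4

Stage 1 — burden on applicant; standard: the preponderance of the evidence (weight exceeds 52).
    (a): 78 > 52 [met]
    (b): 56 > 52 [met]
    (c): 75 > 52 [met]
  The applicant carries Stage 1; the authority now bears the burden.
Stage 2 — burden on authority; standard: a heightened civil standard (weight is at least 74).
    (d): 98 − 3 = 95 ≥ 74 [met]
    (e): 75 ≥ 74 [met]
  Stage 2 carried; the burden shifts to the applicant.
Stage 3 — burden on applicant; standard: a prima facie showing (weight exceeds 16).
    (f): 37 > 16 [met]
  Stage 3 carried; the burden shifts to the authority.
Stage 4 — burden on authority; standard: a heightened civil standard (weight is at least 74).
    (g): 84 ≥ 74 [met]
    (h): 96 − 44 = 52 < 74 [not met]
  Not every element is met, so the authority fails to carry Stage 4.
So the applicant prevails.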